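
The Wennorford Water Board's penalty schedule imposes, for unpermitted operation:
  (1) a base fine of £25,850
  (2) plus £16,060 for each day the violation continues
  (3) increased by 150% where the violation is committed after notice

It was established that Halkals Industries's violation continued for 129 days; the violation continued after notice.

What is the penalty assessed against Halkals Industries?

£5,243,975

Per-day component: 129 × £16,060 = £2,071,740
Base plus per-day: £25,850 + £2,071,740 = £2,097,590
Enhancement: 150% of £2,097,590 = £3,146,385
Enhanced fine: £2,097,590 + £3,146,385 = £5,243,975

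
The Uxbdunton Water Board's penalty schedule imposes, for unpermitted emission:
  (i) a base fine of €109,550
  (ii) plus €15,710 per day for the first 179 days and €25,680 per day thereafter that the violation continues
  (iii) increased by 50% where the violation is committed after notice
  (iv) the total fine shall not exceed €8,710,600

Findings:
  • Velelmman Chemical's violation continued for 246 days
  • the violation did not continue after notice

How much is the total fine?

€4,642,200

First 179 days: 179 × €15,710 = €2,812,090
Remaining days: (246 − 179) × €25,680 = €1,720,560
Per-day component: €2,812,090 + €1,720,560 = €4,532,650
Base plus per-day: €109,550 + €4,532,650 = €4,642,200
The violation did not continue after notice: no 50% increase.
Cap at €8,710,600: €4,642,200 is within the cap, no reduction.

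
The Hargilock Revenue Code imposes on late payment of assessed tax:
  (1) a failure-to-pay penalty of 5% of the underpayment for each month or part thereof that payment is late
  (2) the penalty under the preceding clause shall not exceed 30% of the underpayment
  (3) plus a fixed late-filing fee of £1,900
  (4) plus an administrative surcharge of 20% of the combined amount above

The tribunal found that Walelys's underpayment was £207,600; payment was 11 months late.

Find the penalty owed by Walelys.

Accrued rate: 5% × 11 = 55%, capped at 30% → 30%
Failure-to-pay penalty: 30% of £207,600 = £62,280
Penalty before surcharge: £62,280 + £1,900 = £64,180
Administrative surcharge: 20% of £64,180 = £12,836
Total penalty: £64,180 + £12,836 = £77,016

£77,016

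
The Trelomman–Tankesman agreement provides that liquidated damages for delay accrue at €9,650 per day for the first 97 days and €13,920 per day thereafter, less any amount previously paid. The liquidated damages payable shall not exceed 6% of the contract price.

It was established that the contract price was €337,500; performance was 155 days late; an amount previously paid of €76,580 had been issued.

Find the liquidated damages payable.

First 97 days: 97 × €9,650 = €936,050
Remaining days: (155 − 97) × €13,920 = €807,360
Accrued per-day damages: €936,050 + €807,360 = €1,743,410
Less amount previously paid: €1,743,410 − €76,580 = €1,666,830
Cap: 6% of €337,500 = €20,250
Cap at €20,250: €1,666,830 exceeds the cap → €20,250

€20,250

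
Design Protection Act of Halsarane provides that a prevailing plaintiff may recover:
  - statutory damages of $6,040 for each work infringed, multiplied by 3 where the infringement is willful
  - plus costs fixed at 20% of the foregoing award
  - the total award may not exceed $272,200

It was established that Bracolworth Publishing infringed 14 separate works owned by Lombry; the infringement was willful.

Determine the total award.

Statutory damages: 14 × $6,040 = $84,560
Trebled: 3 × $84,560 = $253,680
Costs: 20% of $253,680 = $50,736
Award plus costs: $253,680 + $50,736 = $304,416
Cap at $272,200: $304,416 exceeds the cap → $272,200

Award: $272,200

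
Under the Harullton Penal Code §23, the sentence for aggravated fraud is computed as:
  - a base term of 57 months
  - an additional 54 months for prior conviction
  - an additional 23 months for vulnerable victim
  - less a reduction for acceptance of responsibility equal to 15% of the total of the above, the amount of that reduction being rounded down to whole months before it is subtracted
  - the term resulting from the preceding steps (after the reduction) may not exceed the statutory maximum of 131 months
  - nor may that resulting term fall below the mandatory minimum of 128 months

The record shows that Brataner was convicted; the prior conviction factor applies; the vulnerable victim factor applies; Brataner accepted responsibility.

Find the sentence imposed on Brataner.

128 months

Prior conviction enhancement: +54 months
Vulnerable victim enhancement: +23 months
Adjusted term: 57 months + 54 months + 23 months = 134 months
Acceptance of responsibility reduction: 15% of 134 months = 20 months (rounded down)
After reduction: 134 − 20 = 114 months
Cap at 131 months: 114 months is within the cap, no reduction.
Minimum 128 months: 114 months is below the minimum → 128 months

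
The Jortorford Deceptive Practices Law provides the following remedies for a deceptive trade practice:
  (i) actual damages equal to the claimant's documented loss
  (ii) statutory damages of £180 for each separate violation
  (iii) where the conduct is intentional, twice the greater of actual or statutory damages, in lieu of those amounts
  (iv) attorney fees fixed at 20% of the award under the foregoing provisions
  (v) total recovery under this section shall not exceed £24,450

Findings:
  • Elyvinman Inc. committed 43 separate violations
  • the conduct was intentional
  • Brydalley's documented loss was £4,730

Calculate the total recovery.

£18,576

Statutory damages: 43 × £180 = £7,740
Greater of actual damages (£4,730) or statutory damages (£7,740): £7,740
Doubled: 2 × £7,740 = £15,480
Attorney fees: 20% of £15,480 = £3,096
Total before cap: £15,480 + £3,096 = £18,576
Cap at £24,450: £18,576 is within the cap, no reduction.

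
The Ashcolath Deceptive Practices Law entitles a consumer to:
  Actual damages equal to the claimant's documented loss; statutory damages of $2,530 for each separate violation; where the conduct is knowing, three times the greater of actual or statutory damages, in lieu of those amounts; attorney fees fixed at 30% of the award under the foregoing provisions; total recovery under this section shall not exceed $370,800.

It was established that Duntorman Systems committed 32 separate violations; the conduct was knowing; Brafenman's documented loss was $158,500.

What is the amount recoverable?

$370,800

Statutory damages: 32 × $2,530 = $80,960
Greater of actual damages ($158,500) or statutory damages ($80,960): $158,500
Trebled: 3 × $158,500 = $475,500
Attorney fees: 30% of $475,500 = $142,650
Total before cap: $475,500 + $142,650 = $618,150
Cap at $370,800: $618,150 exceeds the cap → $370,800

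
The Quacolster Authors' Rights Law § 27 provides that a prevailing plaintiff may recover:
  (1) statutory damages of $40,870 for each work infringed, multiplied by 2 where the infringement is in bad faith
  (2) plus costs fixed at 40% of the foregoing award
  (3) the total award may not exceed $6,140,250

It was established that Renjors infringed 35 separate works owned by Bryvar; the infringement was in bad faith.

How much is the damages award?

Statutory damages: 35 × $40,870 = $1,430,450
Doubled: 2 × $1,430,450 = $2,860,900
Costs: 40% of $2,860,900 = $1,144,360
Award plus costs: $2,860,900 + $1,144,360 = $4,005,260
Cap at $6,140,250: $4,005,260 is within the cap, no reduction.

$4,005,260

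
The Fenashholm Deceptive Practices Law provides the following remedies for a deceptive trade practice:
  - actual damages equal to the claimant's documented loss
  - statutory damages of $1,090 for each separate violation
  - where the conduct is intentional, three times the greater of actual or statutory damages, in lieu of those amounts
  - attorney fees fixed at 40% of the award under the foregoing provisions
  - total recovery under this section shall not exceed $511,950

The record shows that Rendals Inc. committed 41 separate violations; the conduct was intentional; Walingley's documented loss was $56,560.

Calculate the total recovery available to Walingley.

$237,552

Statutory damages: 41 × $1,090 = $44,690
Greater of actual damages ($56,560) or statutory damages ($44,690): $56,560
Trebled: 3 × $56,560 = $169,680
Attorney fees: 40% of $169,680 = $67,872
Total before cap: $169,680 + $67,872 = $237,552
Cap at $511,950: $237,552 is within the cap, no reduction.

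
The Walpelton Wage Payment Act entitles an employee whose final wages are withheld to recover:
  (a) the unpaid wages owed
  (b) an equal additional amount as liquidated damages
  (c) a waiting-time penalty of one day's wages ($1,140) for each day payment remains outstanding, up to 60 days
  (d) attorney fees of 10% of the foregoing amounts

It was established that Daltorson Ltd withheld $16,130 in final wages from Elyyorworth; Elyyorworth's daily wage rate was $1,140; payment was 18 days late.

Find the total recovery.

$58,058

Liquidated damages (equal amount): $16,130
Penalty days: min(18, 60) = 18
Waiting-time penalty: 18 × $1,140 = $20,520
Subtotal: $16,130 + $16,130 + $20,520 = $52,780
Attorney fees: 10% of $52,780 = $5,278
Total award: $52,780 + $5,278 = $58,058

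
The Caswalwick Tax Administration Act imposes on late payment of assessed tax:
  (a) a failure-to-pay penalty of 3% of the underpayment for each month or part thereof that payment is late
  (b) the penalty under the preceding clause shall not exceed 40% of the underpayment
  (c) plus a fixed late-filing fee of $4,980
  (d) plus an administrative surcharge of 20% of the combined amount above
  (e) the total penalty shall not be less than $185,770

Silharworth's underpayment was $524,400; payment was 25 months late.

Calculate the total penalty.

Accrued rate: 3% × 25 = 75%, capped at 40% → 40%
Failure-to-pay penalty: 40% of $524,400 = $209,760
Penalty before surcharge: $209,760 + $4,980 = $214,740
Administrative surcharge: 20% of $214,740 = $42,948
Total penalty: $214,740 + $42,948 = $257,688
Minimum $185,770: $257,688 meets the minimum, no increase.

$257,688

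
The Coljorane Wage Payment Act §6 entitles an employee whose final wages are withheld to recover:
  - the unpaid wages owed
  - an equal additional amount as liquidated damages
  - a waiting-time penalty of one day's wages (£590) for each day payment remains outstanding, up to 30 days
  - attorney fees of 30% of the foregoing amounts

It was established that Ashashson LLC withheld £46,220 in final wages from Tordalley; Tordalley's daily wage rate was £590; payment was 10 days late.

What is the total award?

Liquidated damages (equal amount): £46,220
Penalty days: min(10, 30) = 10
Waiting-time penalty: 10 × £590 = £5,900
Subtotal: £46,220 + £46,220 + £5,900 = £98,340
Attorney fees: 30% of £98,340 = £29,502
Total award: £98,340 + £29,502 = £127,842

£127,842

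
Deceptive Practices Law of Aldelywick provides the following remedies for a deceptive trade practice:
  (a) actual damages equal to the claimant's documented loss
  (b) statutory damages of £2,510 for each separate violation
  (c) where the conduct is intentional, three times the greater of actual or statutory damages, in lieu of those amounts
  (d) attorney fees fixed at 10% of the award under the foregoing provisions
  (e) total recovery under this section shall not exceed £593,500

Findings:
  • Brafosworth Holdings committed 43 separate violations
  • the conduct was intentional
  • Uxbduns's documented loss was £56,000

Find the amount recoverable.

£356,169

Statutory damages: 43 × £2,510 = £107,930
Greater of actual damages (£56,000) or statutory damages (£107,930): £107,930
Trebled: 3 × £107,930 = £323,790
Attorney fees: 10% of £323,790 = £32,379
Total before cap: £323,790 + £32,379 = £356,169
Cap at £593,500: £356,169 is within the cap, no reduction.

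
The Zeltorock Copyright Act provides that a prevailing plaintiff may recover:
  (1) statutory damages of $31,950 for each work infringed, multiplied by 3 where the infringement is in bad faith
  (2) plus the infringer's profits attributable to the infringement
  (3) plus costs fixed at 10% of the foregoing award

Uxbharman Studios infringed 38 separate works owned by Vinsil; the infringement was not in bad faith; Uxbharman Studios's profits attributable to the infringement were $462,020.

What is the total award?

Statutory damages: 38 × $31,950 = $1,214,100
Infringement not in bad faith: no ×3 enhancement.
Combined award: $1,214,100 + $462,020 = $1,676,120
Costs: 10% of $1,676,120 = $167,612
Award plus costs: $1,676,120 + $167,612 = $1,843,732

$1,843,732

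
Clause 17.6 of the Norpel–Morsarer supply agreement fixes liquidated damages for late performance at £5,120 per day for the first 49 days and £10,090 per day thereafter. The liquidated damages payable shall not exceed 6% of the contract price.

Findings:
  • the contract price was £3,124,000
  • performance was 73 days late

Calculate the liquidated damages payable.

Liquidated damages: £187,440

First 49 days: 49 × £5,120 = £250,880
Remaining days: (73 − 49) × £10,090 = £242,160
Accrued per-day damages: £250,880 + £242,160 = £493,040
Cap: 6% of £3,124,000 = £187,440
Cap at £187,440: £493,040 exceeds the cap → £187,440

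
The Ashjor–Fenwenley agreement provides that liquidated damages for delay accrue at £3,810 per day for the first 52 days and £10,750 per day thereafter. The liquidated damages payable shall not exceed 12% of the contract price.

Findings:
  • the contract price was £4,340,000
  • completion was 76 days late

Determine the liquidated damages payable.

£456,120

First 52 days: 52 × £3,810 = £198,120
Remaining days: (76 − 52) × £10,750 = £258,000
Accrued per-day damages: £198,120 + £258,000 = £456,120
Cap: 12% of £4,340,000 = £520,800
Cap at £520,800: £456,120 is within the cap, no reduction.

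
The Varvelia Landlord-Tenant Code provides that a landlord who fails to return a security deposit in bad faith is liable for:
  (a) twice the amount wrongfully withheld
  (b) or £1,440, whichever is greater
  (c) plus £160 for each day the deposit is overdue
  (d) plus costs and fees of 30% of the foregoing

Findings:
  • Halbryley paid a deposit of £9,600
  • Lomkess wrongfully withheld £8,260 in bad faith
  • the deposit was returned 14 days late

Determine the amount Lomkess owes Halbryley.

Doubled: 2 × £8,260 = £16,520
Minimum £1,440: £16,520 meets the minimum, no increase.
Late-return penalty: 14 × £160 = £2,240
Damages plus late penalty: £16,520 + £2,240 = £18,760
Costs and fees: 30% of £18,760 = £5,628
Total recovery: £18,760 + £5,628 = £24,388

£24,388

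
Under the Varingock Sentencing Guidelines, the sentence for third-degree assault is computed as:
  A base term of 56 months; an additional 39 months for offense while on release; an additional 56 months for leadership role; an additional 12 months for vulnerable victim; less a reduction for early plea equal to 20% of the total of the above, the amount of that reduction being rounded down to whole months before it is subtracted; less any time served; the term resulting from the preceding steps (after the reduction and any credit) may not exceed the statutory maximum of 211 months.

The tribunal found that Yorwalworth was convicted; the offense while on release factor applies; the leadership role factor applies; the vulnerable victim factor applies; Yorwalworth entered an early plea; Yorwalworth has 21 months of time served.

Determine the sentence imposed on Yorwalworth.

110 months

Offense while on release enhancement: +39 months
Leadership role enhancement: +56 months
Vulnerable victim enhancement: +12 months
Adjusted term: 56 months + 39 months + 56 months + 12 months = 163 months
Early plea reduction: 20% of 163 months = 32 months (rounded down)
After reduction: 163 − 32 = 131 months
Less time served: 131 months − 21 months = 110 months
Cap at 211 months: 110 months is within the cap, no reduction.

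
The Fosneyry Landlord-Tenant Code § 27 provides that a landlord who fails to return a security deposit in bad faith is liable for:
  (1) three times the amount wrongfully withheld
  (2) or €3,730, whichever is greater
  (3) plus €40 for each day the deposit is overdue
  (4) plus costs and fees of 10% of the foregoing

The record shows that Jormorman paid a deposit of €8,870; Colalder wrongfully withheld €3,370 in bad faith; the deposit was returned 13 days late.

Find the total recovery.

Recovery: €11,693

Trebled: 3 × €3,370 = €10,110
Minimum €3,730: €10,110 meets the minimum, no increase.
Late-return penalty: 13 × €40 = €520
Damages plus late penalty: €10,110 + €520 = €10,630
Costs and fees: 10% of €10,630 = €1,063
Total recovery: €10,630 + €1,063 = €11,693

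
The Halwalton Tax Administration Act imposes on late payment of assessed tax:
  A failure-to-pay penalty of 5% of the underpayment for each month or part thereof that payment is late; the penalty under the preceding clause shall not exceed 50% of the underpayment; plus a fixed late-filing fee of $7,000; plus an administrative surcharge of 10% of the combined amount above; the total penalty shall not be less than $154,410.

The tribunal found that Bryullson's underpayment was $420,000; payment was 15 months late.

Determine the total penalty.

Accrued rate: 5% × 15 = 75%, capped at 50% → 50%
Failure-to-pay penalty: 50% of $420,000 = $210,000
Penalty before surcharge: $210,000 + $7,000 = $217,000
Administrative surcharge: 10% of $217,000 = $21,700
Total penalty: $217,000 + $21,700 = $238,700
Minimum $154,410: $238,700 meets the minimum, no increase.

$238,700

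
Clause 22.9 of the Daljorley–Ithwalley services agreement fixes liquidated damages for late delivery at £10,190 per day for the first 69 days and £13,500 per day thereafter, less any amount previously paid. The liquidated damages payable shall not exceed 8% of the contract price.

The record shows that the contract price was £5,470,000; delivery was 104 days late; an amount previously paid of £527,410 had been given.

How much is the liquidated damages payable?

First 69 days: 69 × £10,190 = £703,110
Remaining days: (104 − 69) × £13,500 = £472,500
Accrued per-day damages: £703,110 + £472,500 = £1,175,610
Less amount previously paid: £1,175,610 − £527,410 = £648,200
Cap: 8% of £5,470,000 = £437,600
Cap at £437,600: £648,200 exceeds the cap → £437,600

£437,600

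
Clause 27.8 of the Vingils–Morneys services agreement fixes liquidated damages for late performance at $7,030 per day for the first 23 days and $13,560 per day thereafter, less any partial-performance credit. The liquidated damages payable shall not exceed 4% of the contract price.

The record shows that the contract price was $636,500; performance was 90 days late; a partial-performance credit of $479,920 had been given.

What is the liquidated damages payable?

Liquidated damages: $25,460

First 23 days: 23 × $7,030 = $161,690
Remaining days: (90 − 23) × $13,560 = $908,520
Accrued per-day damages: $161,690 + $908,520 = $1,070,210
Less partial-performance credit: $1,070,210 − $479,920 = $590,290
Cap: 4% of $636,500 = $25,460
Cap at $25,460: $590,290 exceeds the cap → $25,460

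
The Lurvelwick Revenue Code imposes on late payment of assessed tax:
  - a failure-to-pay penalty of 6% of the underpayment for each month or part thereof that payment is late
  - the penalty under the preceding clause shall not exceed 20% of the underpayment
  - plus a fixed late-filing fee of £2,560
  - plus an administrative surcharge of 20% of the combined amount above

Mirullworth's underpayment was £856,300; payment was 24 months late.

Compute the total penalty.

Accrued rate: 6% × 24 = 144%, capped at 20% → 20%
Failure-to-pay penalty: 20% of £856,300 = £171,260
Penalty before surcharge: £171,260 + £2,560 = £173,820
Administrative surcharge: 20% of £173,820 = £34,764
Total penalty: £173,820 + £34,764 = £208,584

£208,584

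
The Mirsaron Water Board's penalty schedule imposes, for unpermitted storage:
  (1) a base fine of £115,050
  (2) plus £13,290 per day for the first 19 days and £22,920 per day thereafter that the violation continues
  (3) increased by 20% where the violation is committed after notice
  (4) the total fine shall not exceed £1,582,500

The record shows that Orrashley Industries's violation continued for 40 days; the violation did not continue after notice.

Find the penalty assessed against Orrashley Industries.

First 19 days: 19 × £13,290 = £252,510
Remaining days: (40 − 19) × £22,920 = £481,320
Per-day component: £252,510 + £481,320 = £733,830
Base plus per-day: £115,050 + £733,830 = £848,880
The violation did not continue after notice: no 20% increase.
Cap at £1,582,500: £848,880 is within the cap, no reduction.

Civil penalty: £848,880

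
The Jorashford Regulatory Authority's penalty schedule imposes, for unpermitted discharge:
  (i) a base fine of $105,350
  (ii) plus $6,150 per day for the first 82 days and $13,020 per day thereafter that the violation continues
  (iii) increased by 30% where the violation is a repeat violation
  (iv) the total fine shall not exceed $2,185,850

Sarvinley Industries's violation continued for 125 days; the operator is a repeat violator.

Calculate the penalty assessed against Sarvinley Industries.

$1,520,363

First 82 days: 82 × $6,150 = $504,300
Remaining days: (125 − 82) × $13,020 = $559,860
Per-day component: $504,300 + $559,860 = $1,064,160
Base plus per-day: $105,350 + $1,064,160 = $1,169,510
Enhancement: 30% of $1,169,510 = $350,853
Enhanced fine: $1,169,510 + $350,853 = $1,520,363
Cap at $2,185,850: $1,520,363 is within the cap, no reduction.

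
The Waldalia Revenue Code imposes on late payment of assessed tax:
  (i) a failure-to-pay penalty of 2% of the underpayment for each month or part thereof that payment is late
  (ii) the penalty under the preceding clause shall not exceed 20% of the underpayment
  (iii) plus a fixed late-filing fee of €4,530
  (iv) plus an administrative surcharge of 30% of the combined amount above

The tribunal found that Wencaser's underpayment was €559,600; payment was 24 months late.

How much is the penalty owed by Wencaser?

€151,385

Accrued rate: 2% × 24 = 48%, capped at 20% → 20%
Failure-to-pay penalty: 20% of €559,600 = €111,920
Penalty before surcharge: €111,920 + €4,530 = €116,450
Administrative surcharge: 30% of €116,450 = €34,935
Total penalty: €116,450 + €34,935 = €151,385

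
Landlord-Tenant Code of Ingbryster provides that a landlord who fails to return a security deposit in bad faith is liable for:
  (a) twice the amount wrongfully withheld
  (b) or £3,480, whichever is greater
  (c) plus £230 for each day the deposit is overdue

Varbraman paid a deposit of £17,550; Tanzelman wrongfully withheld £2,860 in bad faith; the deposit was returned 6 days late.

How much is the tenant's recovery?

Doubled: 2 × £2,860 = £5,720
Minimum £3,480: £5,720 meets the minimum, no increase.
Late-return penalty: 6 × £230 = £1,380
Damages plus late penalty: £5,720 + £1,380 = £7,100

£7,100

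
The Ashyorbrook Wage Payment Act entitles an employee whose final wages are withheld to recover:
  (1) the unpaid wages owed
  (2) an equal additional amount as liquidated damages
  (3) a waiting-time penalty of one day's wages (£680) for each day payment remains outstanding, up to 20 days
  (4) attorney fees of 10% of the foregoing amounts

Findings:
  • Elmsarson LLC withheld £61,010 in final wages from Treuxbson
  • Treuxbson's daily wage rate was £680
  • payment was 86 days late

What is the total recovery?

£149,182

Liquidated damages (equal amount): £61,010
Penalty days: min(86, 20) = 20
Waiting-time penalty: 20 × £680 = £13,600
Subtotal: £61,010 + £61,010 + £13,600 = £135,620
Attorney fees: 10% of £135,620 = £13,562
Total award: £135,620 + £13,562 = £149,182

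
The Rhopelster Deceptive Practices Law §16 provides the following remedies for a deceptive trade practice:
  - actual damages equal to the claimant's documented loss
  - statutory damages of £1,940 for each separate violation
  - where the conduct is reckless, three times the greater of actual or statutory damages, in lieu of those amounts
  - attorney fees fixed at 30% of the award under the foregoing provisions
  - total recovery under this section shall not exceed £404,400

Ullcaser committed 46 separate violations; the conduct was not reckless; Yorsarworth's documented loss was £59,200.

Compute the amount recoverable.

£192,972

Statutory damages: 46 × £1,940 = £89,240
Conduct not reckless: the in-lieu enhancement does not apply.
Actual plus statutory damages: £59,200 + £89,240 = £148,440
Attorney fees: 30% of £148,440 = £44,532
Total before cap: £148,440 + £44,532 = £192,972
Cap at £404,400: £192,972 is within the cap, no reduction.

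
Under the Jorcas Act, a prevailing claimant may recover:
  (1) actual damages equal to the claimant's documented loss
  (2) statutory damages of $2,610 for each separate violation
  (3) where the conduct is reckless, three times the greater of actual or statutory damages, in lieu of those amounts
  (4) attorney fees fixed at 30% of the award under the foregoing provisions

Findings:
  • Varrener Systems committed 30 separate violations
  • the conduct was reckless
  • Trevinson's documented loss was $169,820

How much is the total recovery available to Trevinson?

$662,298

Statutory damages: 30 × $2,610 = $78,300
Greater of actual damages ($169,820) or statutory damages ($78,300): $169,820
Trebled: 3 × $169,820 = $509,460
Attorney fees: 30% of $509,460 = $152,838
Total recovery: $509,460 + $152,838 = $662,298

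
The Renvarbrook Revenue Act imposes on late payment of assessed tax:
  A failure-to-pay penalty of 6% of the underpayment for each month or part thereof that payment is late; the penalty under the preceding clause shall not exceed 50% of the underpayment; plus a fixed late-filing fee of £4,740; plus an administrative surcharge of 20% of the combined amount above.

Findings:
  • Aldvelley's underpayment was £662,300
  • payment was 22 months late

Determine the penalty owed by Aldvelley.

£403,068

Accrued rate: 6% × 22 = 132%, capped at 50% → 50%
Failure-to-pay penalty: 50% of £662,300 = £331,150
Penalty before surcharge: £331,150 + £4,740 = £335,890
Administrative surcharge: 20% of £335,890 = £67,178
Total penalty: £335,890 + £67,178 = £403,068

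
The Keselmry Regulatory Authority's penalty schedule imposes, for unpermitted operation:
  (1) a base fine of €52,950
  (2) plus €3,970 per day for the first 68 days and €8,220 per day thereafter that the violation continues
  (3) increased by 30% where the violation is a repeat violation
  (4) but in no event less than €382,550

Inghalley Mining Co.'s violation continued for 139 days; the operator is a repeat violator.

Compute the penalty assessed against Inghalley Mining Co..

First 68 days: 68 × €3,970 = €269,960
Remaining days: (139 − 68) × €8,220 = €583,620
Per-day component: €269,960 + €583,620 = €853,580
Base plus per-day: €52,950 + €853,580 = €906,530
Enhancement: 30% of €906,530 = €271,959
Enhanced fine: €906,530 + €271,959 = €1,178,489
Minimum €382,550: €1,178,489 meets the minimum, no increase.

€1,178,489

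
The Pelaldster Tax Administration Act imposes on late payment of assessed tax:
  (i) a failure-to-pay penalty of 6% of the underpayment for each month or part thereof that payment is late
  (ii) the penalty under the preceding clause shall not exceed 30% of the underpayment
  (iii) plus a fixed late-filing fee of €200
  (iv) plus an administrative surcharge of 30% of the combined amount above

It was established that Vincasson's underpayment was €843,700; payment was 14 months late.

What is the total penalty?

€329,303

Accrued rate: 6% × 14 = 84%, capped at 30% → 30%
Failure-to-pay penalty: 30% of €843,700 = €253,110
Penalty before surcharge: €253,110 + €200 = €253,310
Administrative surcharge: 30% of €253,310 = €75,993
Total penalty: €253,310 + €75,993 = €329,303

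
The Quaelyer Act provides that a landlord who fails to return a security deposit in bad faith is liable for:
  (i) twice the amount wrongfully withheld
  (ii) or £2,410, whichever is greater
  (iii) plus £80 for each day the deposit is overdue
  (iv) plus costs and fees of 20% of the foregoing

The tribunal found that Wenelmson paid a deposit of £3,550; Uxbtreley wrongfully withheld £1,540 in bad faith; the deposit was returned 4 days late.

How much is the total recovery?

£4,080

Doubled: 2 × £1,540 = £3,080
Minimum £2,410: £3,080 meets the minimum, no increase.
Late-return penalty: 4 × £80 = £320
Damages plus late penalty: £3,080 + £320 = £3,400
Costs and fees: 20% of £3,400 = £680
Total recovery: £3,400 + £680 = £4,080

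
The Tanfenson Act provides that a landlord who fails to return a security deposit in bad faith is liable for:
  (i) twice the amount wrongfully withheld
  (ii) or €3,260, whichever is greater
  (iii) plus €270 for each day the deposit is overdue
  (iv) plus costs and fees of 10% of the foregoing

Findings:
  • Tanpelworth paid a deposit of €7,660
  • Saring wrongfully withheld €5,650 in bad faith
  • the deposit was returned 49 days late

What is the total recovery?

Doubled: 2 × €5,650 = €11,300
Minimum €3,260: €11,300 meets the minimum, no increase.
Late-return penalty: 49 × €270 = €13,230
Damages plus late penalty: €11,300 + €13,230 = €24,530
Costs and fees: 10% of €24,530 = €2,453
Total recovery: €24,530 + €2,453 = €26,983

€26,983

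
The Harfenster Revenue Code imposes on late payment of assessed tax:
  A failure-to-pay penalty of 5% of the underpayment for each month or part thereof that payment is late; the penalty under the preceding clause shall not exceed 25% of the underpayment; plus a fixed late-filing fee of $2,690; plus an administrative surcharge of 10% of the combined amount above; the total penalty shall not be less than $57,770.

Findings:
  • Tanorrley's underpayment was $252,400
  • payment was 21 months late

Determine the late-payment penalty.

Accrued rate: 5% × 21 = 105%, capped at 25% → 25%
Failure-to-pay penalty: 25% of $252,400 = $63,100
Penalty before surcharge: $63,100 + $2,690 = $65,790
Administrative surcharge: 10% of $65,790 = $6,579
Total penalty: $65,790 + $6,579 = $72,369
Minimum $57,770: $72,369 meets the minimum, no increase.

$72,369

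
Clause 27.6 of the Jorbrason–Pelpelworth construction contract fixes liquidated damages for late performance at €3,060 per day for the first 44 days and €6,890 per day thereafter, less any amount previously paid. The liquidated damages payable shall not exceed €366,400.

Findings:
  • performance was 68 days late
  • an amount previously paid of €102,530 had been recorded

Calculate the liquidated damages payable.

First 44 days: 44 × €3,060 = €134,640
Remaining days: (68 − 44) × €6,890 = €165,360
Accrued per-day damages: €134,640 + €165,360 = €300,000
Less amount previously paid: €300,000 − €102,530 = €197,470
Cap at €366,400: €197,470 is within the cap, no reduction.

€197,470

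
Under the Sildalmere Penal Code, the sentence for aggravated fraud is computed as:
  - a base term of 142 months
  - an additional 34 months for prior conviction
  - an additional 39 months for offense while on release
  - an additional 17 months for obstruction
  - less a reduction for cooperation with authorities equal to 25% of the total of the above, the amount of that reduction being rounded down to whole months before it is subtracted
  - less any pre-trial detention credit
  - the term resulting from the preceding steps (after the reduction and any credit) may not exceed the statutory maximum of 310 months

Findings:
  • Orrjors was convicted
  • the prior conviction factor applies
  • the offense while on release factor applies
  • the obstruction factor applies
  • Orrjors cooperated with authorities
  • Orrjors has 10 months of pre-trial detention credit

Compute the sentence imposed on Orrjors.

164 months

Prior conviction enhancement: +34 months
Offense while on release enhancement: +39 months
Obstruction enhancement: +17 months
Adjusted term: 142 months + 34 months + 39 months + 17 months = 232 months
Cooperation with authorities reduction: 25% of 232 months = 58 months (rounded down)
After reduction: 232 − 58 = 174 months
Less pre-trial detention credit: 174 months − 10 months = 164 months
Cap at 310 months: 164 months is within the cap, no reduction.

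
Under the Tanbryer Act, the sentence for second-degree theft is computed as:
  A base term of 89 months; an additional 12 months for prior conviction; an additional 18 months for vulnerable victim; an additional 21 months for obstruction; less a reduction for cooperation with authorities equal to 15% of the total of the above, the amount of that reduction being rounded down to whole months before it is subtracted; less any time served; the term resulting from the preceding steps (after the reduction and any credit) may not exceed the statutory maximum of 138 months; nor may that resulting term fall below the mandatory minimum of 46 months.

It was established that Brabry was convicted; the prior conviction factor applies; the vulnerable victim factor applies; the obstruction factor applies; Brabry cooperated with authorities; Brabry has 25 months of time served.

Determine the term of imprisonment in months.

94 months

Prior conviction enhancement: +12 months
Vulnerable victim enhancement: +18 months
Obstruction enhancement: +21 months
Adjusted term: 89 months + 12 months + 18 months + 21 months = 140 months
Cooperation with authorities reduction: 15% of 140 months = 21 months (rounded down)
After reduction: 140 − 21 = 119 months
Less time served: 119 months − 25 months = 94 months
Cap at 138 months: 94 months is within the cap, no reduction.
Minimum 46 months: 94 months meets the minimum, no increase.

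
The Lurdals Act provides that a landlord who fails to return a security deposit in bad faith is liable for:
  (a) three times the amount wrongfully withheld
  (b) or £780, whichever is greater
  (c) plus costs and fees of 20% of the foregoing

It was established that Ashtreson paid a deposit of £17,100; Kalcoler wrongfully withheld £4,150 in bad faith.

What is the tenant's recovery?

£14,940

Trebled: 3 × £4,150 = £12,450
Minimum £780: £12,450 meets the minimum, no increase.
Costs and fees: 20% of £12,450 = £2,490
Total recovery: £12,450 + £2,490 = £14,940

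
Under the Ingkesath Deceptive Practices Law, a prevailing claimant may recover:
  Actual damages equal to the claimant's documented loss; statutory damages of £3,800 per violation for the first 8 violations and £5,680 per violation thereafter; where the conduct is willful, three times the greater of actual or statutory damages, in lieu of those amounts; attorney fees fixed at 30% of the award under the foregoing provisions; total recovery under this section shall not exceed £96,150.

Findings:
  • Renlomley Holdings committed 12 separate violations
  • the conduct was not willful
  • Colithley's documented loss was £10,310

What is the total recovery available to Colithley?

£82,459

First 8 violations: 8 × £3,800 = £30,400
Remaining violations: (12 − 8) × £5,680 = £22,720
Statutory damages: £30,400 + £22,720 = £53,120
Conduct not willful: the in-lieu enhancement does not apply.
Actual plus statutory damages: £10,310 + £53,120 = £63,430
Attorney fees: 30% of £63,430 = £19,029
Total before cap: £63,430 + £19,029 = £82,459
Cap at £96,150: £82,459 is within the cap, no reduction.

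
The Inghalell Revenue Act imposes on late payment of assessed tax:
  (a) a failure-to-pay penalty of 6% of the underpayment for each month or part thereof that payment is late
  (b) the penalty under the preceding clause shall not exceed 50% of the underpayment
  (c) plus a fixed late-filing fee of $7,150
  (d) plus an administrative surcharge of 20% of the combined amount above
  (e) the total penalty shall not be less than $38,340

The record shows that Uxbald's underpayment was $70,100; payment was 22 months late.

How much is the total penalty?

$50,640

Accrued rate: 6% × 22 = 132%, capped at 50% → 50%
Failure-to-pay penalty: 50% of $70,100 = $35,050
Penalty before surcharge: $35,050 + $7,150 = $42,200
Administrative surcharge: 20% of $42,200 = $8,440
Total penalty: $42,200 + $8,440 = $50,640
Minimum $38,340: $50,640 meets the minimum, no increase.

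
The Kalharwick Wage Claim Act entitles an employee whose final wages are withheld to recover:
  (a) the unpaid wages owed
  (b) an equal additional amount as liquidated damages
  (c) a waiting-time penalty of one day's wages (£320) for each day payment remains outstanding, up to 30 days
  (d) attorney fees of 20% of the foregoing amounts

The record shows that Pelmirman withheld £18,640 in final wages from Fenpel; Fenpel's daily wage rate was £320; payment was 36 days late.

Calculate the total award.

£56,256

Liquidated damages (equal amount): £18,640
Penalty days: min(36, 30) = 30
Waiting-time penalty: 30 × £320 = £9,600
Subtotal: £18,640 + £18,640 + £9,600 = £46,880
Attorney fees: 20% of £46,880 = £9,376
Total award: £46,880 + £9,376 = £56,256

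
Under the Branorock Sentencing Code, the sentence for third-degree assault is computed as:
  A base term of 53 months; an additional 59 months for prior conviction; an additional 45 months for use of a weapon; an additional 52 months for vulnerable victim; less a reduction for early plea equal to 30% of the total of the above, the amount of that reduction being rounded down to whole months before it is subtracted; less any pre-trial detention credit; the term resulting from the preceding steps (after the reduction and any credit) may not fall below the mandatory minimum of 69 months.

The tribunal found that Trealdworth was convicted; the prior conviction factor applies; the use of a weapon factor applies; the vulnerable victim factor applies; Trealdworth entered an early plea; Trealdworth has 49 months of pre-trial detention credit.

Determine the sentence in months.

Sentence: 98 months

Prior conviction enhancement: +59 months
Use of a weapon enhancement: +45 months
Vulnerable victim enhancement: +52 months
Adjusted term: 53 months + 59 months + 45 months + 52 months = 209 months
Early plea reduction: 30% of 209 months = 62 months (rounded down)
After reduction: 209 − 62 = 147 months
Less pre-trial detention credit: 147 months − 49 months = 98 months
Minimum 69 months: 98 months meets the minimum, no increase.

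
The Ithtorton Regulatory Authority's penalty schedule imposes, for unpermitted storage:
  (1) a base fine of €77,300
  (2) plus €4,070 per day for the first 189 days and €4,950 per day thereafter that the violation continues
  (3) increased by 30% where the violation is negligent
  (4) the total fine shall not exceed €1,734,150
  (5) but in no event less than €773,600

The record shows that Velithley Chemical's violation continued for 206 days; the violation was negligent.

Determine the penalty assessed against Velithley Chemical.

Civil penalty: €1,209,884

First 189 days: 189 × €4,070 = €769,230
Remaining days: (206 − 189) × €4,950 = €84,150
Per-day component: €769,230 + €84,150 = €853,380
Base plus per-day: €77,300 + €853,380 = €930,680
Enhancement: 30% of €930,680 = €279,204
Enhanced fine: €930,680 + €279,204 = €1,209,884
Cap at €1,734,150: €1,209,884 is within the cap, no reduction.
Minimum €773,600: €1,209,884 meets the minimum, no increase.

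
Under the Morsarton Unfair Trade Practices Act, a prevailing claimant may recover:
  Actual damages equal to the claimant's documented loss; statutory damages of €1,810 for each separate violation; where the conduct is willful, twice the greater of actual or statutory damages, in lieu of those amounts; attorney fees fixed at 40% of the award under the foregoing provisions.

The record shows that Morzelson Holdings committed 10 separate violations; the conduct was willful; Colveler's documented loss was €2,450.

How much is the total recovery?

Statutory damages: 10 × €1,810 = €18,100
Greater of actual damages (€2,450) or statutory damages (€18,100): €18,100
Doubled: 2 × €18,100 = €36,200
Attorney fees: 40% of €36,200 = €14,480
Total recovery: €36,200 + €14,480 = €50,680

€50,680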